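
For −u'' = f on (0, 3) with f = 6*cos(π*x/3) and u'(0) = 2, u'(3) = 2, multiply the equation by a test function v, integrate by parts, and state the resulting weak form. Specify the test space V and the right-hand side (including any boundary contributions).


V = H^1(0, 3) (v unrestricted at boundary; u is determined up to an additive constant); weak form: ∫_0^3 u'v' dx = ∫_0^3 (6*cos(π*x/3)) v dx + 2·v(3) − 2·v(0) for all v ∈ V.

Multiply both sides by a test function v and integrate from 0 to 3:
  ∫_0^3 −u''(x) v(x) dx = ∫_0^3 f(x) v(x) dx.
Integrate the LHS by parts once:
  ∫_0^3 −u'' v dx = −[u'(x) v(x)]_0^3 + ∫_0^3 u'(x) v'(x) dx.
Thus ∫_0^3 u'(x) v'(x) dx = ∫_0^3 f(x) v(x) dx + [u'(x) v(x)]_0^3.
Choose V so that boundary terms are either known or forced to vanish.
u has inhomogeneous Neumann u'(0) = 2, u'(3) = 2. [u' v]_0^3 = (2)·v(3) − (2)·v(0) = 2·v(3) − 2·v(0). Take V = H^1(0, 3); boundary term becomes part of RHS.
Weak formulation: find u (satisfying any essential BC) such that ∫_0^3 u'(x) v'(x) dx = ∫_0^3 f v dx + 2·v(3) − 2·v(0) for all v ∈ V (Neumann data are natural BCs: they enter the RHS as boundary terms).
Substituting f(x) = 6*cos(π*x/3), the right-hand side is ∫_0^3 (6*cos(π*x/3)) v dx + 2·v(3) − 2·v(0).
Compatibility check (pure Neumann): taking v ≡ 1 ∈ V gives 0 = ∫_0^3 f dx + (2) − (2), i.e. ∫_0^3 f dx must equal u'(0) − u'(3) = 0. Indeed ∫_0^3 (6*cos(π*x/3)) dx = 0, so the data are compatible. The solution is then unique only up to an additive constant (fix it e.g. by requiring ∫_0^3 u dx = 0).


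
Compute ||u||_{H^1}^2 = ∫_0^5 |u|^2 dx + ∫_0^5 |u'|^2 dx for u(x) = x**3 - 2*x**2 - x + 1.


||u||_{H^1}^2 = 72565/14

The H^1 norm (squared) on an interval (0, L) is
  ||u||_{H^1}^2 = ∫_0^L u(x)^2 dx + ∫_0^L u'(x)^2 dx.
Compute u'(x) = 3*x**2 - 4*x - 1.
Then u(x)^2 = x**6 - 4*x**5 + 2*x**4 + 6*x**3 - 3*x**2 - 2*x + 1 and u'(x)^2 = 9*x**4 - 24*x**3 + 10*x**2 + 8*x + 1.
Integrate each monomial from 0 to 5 using ∫_0^5 c·x^n dx = c·5^(n+1)/(n+1):
  ∫_0^5 u(x)^2 dx = ∫_0^5 (x^6 - 4*x^5 + 2*x^4 + 6*x^3 - 3*x^2 - 2*x + 1) dx. Term by term:
    ∫_0^5 x^6 dx = 78125/7;  ∫_0^5 -4*x^5 dx = -31250/3;  ∫_0^5 2*x^4 dx = 1250;
    ∫_0^5 6*x^3 dx = 1875/2;  ∫_0^5 -3*x^2 dx = -125;  ∫_0^5 -2*x dx = -25;
    ∫_0^5 1 dx = 5.
  Sum: 78125/7 − 31250/3 + 1250 + 1875/2 − 125 − 25 + 5 = 117035/42.
  ∫_0^5 u'(x)^2 dx = ∫_0^5 (9*x^4 - 24*x^3 + 10*x^2 + 8*x + 1) dx. Term by term:
    ∫_0^5 9*x^4 dx = 5625;  ∫_0^5 -24*x^3 dx = -3750;  ∫_0^5 10*x^2 dx = 1250/3;
    ∫_0^5 8*x dx = 100;  ∫_0^5 1 dx = 5.
  Sum: 5625 − 3750 + 1250/3 + 100 + 5 = 7190/3.
Adding: ||u||_{H^1}^2 = 117035/42 + 7190/3 = 72565/14.


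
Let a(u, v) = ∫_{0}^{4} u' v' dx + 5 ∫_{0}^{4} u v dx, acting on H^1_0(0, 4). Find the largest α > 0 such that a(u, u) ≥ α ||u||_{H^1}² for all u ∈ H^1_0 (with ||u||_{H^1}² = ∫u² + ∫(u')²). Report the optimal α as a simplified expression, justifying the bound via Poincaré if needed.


α = 1

Coercivity of a(·,·) on H^1_0(0, 4) means a(u, u) ≥ α ||u||_{H^1}² for every u ∈ H^1_0.
The interval has length L = 4, and Poincaré/coercivity depend only on L. Here a(u, u) = ∫(u')² + (5)·∫u².
Here c = 5 ≥ 1, so a(u,u) = ∫(u')² + c∫u² ≥ ∫(u')² + ∫u² = ||u||_{H^1}², i.e. α = 1 works. No larger α is possible: a(u,u) ≥ α||u||_{H^1}² means (1−α)∫(u')² ≥ (α−c)∫u², and for the modes u_n = sin(nπ(x−x₀)/L) (x₀ the left endpoint) one has ∫u_n²/∫(u_n')² = (L/(nπ))² → 0, so a(u_n,u_n)/||u_n||_{H^1}² → 1. Hence the optimal constant is α = 1.
Therefore α = 1.


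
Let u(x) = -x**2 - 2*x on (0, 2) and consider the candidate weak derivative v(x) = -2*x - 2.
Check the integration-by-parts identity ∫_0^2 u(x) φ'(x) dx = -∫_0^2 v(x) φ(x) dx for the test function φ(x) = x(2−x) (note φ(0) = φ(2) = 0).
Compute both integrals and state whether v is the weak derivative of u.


LHS = 16/3, RHS = 16/3. Yes, v = u' weakly.

u(x) = -x**2 - 2*x, classical derivative u'(x) = -2*x - 2.
φ(x) = x(2−x), so φ'(x) = 2 - 2*x.
Note φ(0) = φ(2) = 0, so the boundary term u·φ vanishes.
LHS = ∫_0^2 u(x) φ'(x) dx = ∫_0^2 (2*x^3 + 2*x^2 - 4*x) dx. Term by term:
  ∫_0^2 2*x^3 dx = 8;  ∫_0^2 2*x^2 dx = 16/3;  ∫_0^2 -4*x dx = -8.
Sum: 8 + 16/3 − 8 = 16/3.
So LHS = 16/3.
∫_0^2 v(x) φ(x) dx = ∫_0^2 (2*x^3 - 2*x^2 - 4*x) dx. Term by term:
  ∫_0^2 2*x^3 dx = 8;  ∫_0^2 -2*x^2 dx = -16/3;  ∫_0^2 -4*x dx = -8.
Sum: 8 − 16/3 − 8 = -16/3.
So RHS = -∫_0^2 v(x) φ(x) dx = 16/3.
LHS = RHS, so the identity holds for this test φ.
Moreover u is smooth here and v(x) = u'(x) = -2*x - 2 pointwise, so the identity holds for every test function. Hence v is the weak derivative of u.


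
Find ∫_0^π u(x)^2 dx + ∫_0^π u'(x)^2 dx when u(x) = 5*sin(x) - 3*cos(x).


||u||_{H^1(0,π)}^2 = 34*π

u'(x) = 3*sin(x) + 5*cos(x).
Expand u² and (u')² and integrate term by term on (0, π), using: for integers n ≥ 1, ∫_0^π sin²(nx) dx = ∫_0^π cos²(nx) dx = π/2; for n ≠ n', ∫_0^π sin(nx)sin(n'x) dx = ∫_0^π cos(nx)cos(n'x) dx = 0; and by product-to-sum, ∫_0^π sin(nx)cos(n'x) dx = ½∫_0^π [sin((n+n')x) + sin((n−n')x)] dx, which is 0 when n+n' is even and 2n/(n²−n'²) when n+n' is odd (it need not vanish on (0, π)).
  u² squared terms: (-3)²·∫cos(x)² dx = 9·π/2 = 9*π/2;  (5)²·∫sin(x)² dx = 25·π/2 = 25*π/2.
  u² cross terms: 2·(-3)·(5)·∫cos(x)·sin(x) dx = -30·(0) = 0.
  So ∫_0^π u² dx = 9*π/2 + 25*π/2 + 0 = 17*π.
  (u')² squared terms: (3)²·∫sin(x)² dx = 9·π/2 = 9*π/2;  (5)²·∫cos(x)² dx = 25·π/2 = 25*π/2.
  (u')² cross terms: 2·(3)·(5)·∫sin(x)·cos(x) dx = 30·(0) = 0.
  So ∫_0^π (u')² dx = 9*π/2 + 25*π/2 + 0 = 17*π.
||u||_{H^1}^2 = (17*π) + (17*π) = 34*π.


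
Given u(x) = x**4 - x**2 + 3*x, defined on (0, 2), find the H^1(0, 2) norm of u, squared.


||u||_{H^1}^2 = 3434/9

The H^1 norm (squared) on an interval (0, L) is
  ||u||_{H^1}^2 = ∫_0^L u(x)^2 dx + ∫_0^L u'(x)^2 dx.
Compute u'(x) = 4*x**3 - 2*x + 3.
Then u(x)^2 = x**8 - 2*x**6 + 6*x**5 + x**4 - 6*x**3 + 9*x**2 and u'(x)^2 = 16*x**6 - 16*x**4 + 24*x**3 + 4*x**2 - 12*x + 9.
Integrate each monomial from 0 to 2 using ∫_0^2 c·x^n dx = c·2^(n+1)/(n+1):
  ∫_0^2 u(x)^2 dx = ∫_0^2 (x^8 - 2*x^6 + 6*x^5 + x^4 - 6*x^3 + 9*x^2) dx. Term by term:
    ∫_0^2 x^8 dx = 512/9;  ∫_0^2 -2*x^6 dx = -256/7;  ∫_0^2 6*x^5 dx = 64;
    ∫_0^2 x^4 dx = 32/5;  ∫_0^2 -6*x^3 dx = -24;  ∫_0^2 9*x^2 dx = 24.
  Sum: 512/9 − 256/7 + 64 + 32/5 − 24 + 24 = 28576/315.
  ∫_0^2 u'(x)^2 dx = ∫_0^2 (16*x^6 - 16*x^4 + 24*x^3 + 4*x^2 - 12*x + 9) dx. Term by term:
    ∫_0^2 16*x^6 dx = 2048/7;  ∫_0^2 -16*x^4 dx = -512/5;  ∫_0^2 24*x^3 dx = 96;
    ∫_0^2 4*x^2 dx = 32/3;  ∫_0^2 -12*x dx = -24;  ∫_0^2 9 dx = 18.
  Sum: 2048/7 − 512/5 + 96 + 32/3 − 24 + 18 = 30538/105.
Adding: ||u||_{H^1}^2 = 28576/315 + 30538/105 = 3434/9.


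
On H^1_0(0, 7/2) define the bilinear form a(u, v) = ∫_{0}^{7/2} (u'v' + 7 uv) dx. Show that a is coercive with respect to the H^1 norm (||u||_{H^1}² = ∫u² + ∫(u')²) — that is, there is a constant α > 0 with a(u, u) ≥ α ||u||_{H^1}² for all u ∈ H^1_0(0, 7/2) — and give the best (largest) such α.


α = 1

Coercivity of a(·,·) on H^1_0(0, 7/2) means a(u, u) ≥ α ||u||_{H^1}² for every u ∈ H^1_0.
The interval has length L = 7/2, and Poincaré/coercivity depend only on L. Here a(u, u) = ∫(u')² + (7)·∫u².
Here c = 7 ≥ 1, so a(u,u) = ∫(u')² + c∫u² ≥ ∫(u')² + ∫u² = ||u||_{H^1}², i.e. α = 1 works. No larger α is possible: a(u,u) ≥ α||u||_{H^1}² means (1−α)∫(u')² ≥ (α−c)∫u², and for the modes u_n = sin(nπ(x−x₀)/L) (x₀ the left endpoint) one has ∫u_n²/∫(u_n')² = (L/(nπ))² → 0, so a(u_n,u_n)/||u_n||_{H^1}² → 1. Hence the optimal constant is α = 1.
Therefore α = 1.


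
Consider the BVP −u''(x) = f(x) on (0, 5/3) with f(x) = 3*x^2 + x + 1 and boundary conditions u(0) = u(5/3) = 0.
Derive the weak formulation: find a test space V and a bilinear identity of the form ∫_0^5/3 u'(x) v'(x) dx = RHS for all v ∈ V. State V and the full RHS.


V = H^1_0(0, 5/3) (so v(0) = v(5/3) = 0); weak form: ∫_0^5/3 u'v' dx = ∫_0^5/3 (3*x^2 + x + 1) v dx for all v ∈ V.

Multiply both sides by a test function v and integrate from 0 to 5/3:
  ∫_0^5/3 −u''(x) v(x) dx = ∫_0^5/3 f(x) v(x) dx.
Integrate the LHS by parts once:
  ∫_0^5/3 −u'' v dx = −[u'(x) v(x)]_0^5/3 + ∫_0^5/3 u'(x) v'(x) dx.
Thus ∫_0^5/3 u'(x) v'(x) dx = ∫_0^5/3 f(x) v(x) dx + [u'(x) v(x)]_0^5/3.
Choose V so that boundary terms are either known or forced to vanish.
u is Dirichlet: u(0) = u(5/3) = 0. Let V = H^1_0(0, 5/3); then v(0) = v(5/3) = 0, and [u' v]_0^5/3 = 0.
Weak formulation: find u (satisfying any essential BC) such that ∫_0^5/3 u'(x) v'(x) dx = ∫_0^5/3 f v dx for all v ∈ V.
Substituting f(x) = 3*x^2 + x + 1, the right-hand side is ∫_0^5/3 (3*x^2 + x + 1) v dx.


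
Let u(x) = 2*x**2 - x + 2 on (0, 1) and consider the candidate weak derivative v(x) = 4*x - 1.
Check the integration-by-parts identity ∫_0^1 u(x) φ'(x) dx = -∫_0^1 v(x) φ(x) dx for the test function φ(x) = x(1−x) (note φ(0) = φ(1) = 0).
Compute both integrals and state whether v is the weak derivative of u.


LHS = -1/6, RHS = -1/6. Yes, v = u' weakly.

u(x) = 2*x**2 - x + 2, classical derivative u'(x) = 4*x - 1.
φ(x) = x(1−x), so φ'(x) = 1 - 2*x.
Note φ(0) = φ(1) = 0, so the boundary term u·φ vanishes.
LHS = ∫_0^1 u(x) φ'(x) dx = ∫_0^1 (-4*x^3 + 4*x^2 - 5*x + 2) dx. Term by term:
  ∫_0^1 -4*x^3 dx = -1;  ∫_0^1 4*x^2 dx = 4/3;  ∫_0^1 -5*x dx = -5/2;
  ∫_0^1 2 dx = 2.
Sum: -1 + 4/3 − 5/2 + 2 = -1/6.
So LHS = -1/6.
∫_0^1 v(x) φ(x) dx = ∫_0^1 (-4*x^3 + 5*x^2 - x) dx. Term by term:
  ∫_0^1 -4*x^3 dx = -1;  ∫_0^1 5*x^2 dx = 5/3;  ∫_0^1 -x dx = -1/2.
Sum: -1 + 5/3 − 1/2 = 1/6.
So RHS = -∫_0^1 v(x) φ(x) dx = -1/6.
LHS = RHS, so the identity holds for this test φ.
Moreover u is smooth here and v(x) = u'(x) = 4*x - 1 pointwise, so the identity holds for every test function. Hence v is the weak derivative of u.


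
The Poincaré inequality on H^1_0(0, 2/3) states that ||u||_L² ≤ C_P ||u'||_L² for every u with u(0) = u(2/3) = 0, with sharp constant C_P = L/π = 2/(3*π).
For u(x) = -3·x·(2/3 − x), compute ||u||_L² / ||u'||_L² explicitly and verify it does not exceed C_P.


||u||_L² / ||u'||_L² = sqrt(10)/15 < C_P = 2/(3*π).

u(x) = -3·x·(2/3 − x), so u'(x) = 6*x - 2.
u(x) = -3·x·(2/3 − x) vanishes at x = 0 and x = 2/3, so u ∈ H^1_0(0, 2/3). Differentiate via the product rule and integrate the resulting polynomials term by term.
  ∫_0^2/3 u² dx = ∫_0^2/3 (9*x^4 - 12*x^3 + 4*x^2) dx. Term by term:
    ∫_0^2/3 9*x^4 dx = 32/135;  ∫_0^2/3 -12*x^3 dx = -16/27;  ∫_0^2/3 4*x^2 dx = 32/81.
  Sum: 32/135 − 16/27 + 32/81 = 16/405.
  ∫_0^2/3 (u')² dx = ∫_0^2/3 (36*x^2 - 24*x + 4) dx. Term by term:
    ∫_0^2/3 36*x^2 dx = 32/9;  ∫_0^2/3 -24*x dx = -16/3;  ∫_0^2/3 4 dx = 8/3.
  Sum: 32/9 − 16/3 + 8/3 = 8/9.
∫_0^2/3 u² dx = 16/405, so ||u||_L² = 4*sqrt(5)/45.
∫_0^2/3 (u')² dx = 8/9, so ||u'||_L² = 2*sqrt(2)/3.
Ratio ||u||_L² / ||u'||_L² = sqrt(10)/15.
Sharp Poincaré constant on H^1_0(0, 2/3) is C_P = L/π = 2/(3*π), achieved by sin(3*π/2·x).
A polynomial bump cannot attain the sharp Poincaré constant (only the first sine eigenfunction does), so the ratio is strictly less than C_P, consistent with ||u||_L² ≤ C_P ||u'||_L².


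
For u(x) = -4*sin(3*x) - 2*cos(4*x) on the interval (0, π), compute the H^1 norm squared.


||u||_{H^1(0,π)}^2 = -1632/7 + 114*π

u'(x) = 8*sin(4*x) - 12*cos(3*x).
Expand u² and (u')² and integrate term by term on (0, π), using: for integers n ≥ 1, ∫_0^π sin²(nx) dx = ∫_0^π cos²(nx) dx = π/2; for n ≠ n', ∫_0^π sin(nx)sin(n'x) dx = ∫_0^π cos(nx)cos(n'x) dx = 0; and by product-to-sum, ∫_0^π sin(nx)cos(n'x) dx = ½∫_0^π [sin((n+n')x) + sin((n−n')x)] dx, which is 0 when n+n' is even and 2n/(n²−n'²) when n+n' is odd (it need not vanish on (0, π)).
  u² squared terms: (-4)²·∫sin(3x)² dx = 16·π/2 = 8*π;  (-2)²·∫cos(4x)² dx = 4·π/2 = 2*π.
  u² cross terms: 2·(-4)·(-2)·∫sin(3x)·cos(4x) dx = 16·(-6/7) = -96/7.
  So ∫_0^π u² dx = 8*π + 2*π − 96/7 = -96/7 + 10*π.
  (u')² squared terms: (-12)²·∫cos(3x)² dx = 144·π/2 = 72*π;  (8)²·∫sin(4x)² dx = 64·π/2 = 32*π.
  (u')² cross terms: 2·(-12)·(8)·∫cos(3x)·sin(4x) dx = -192·(8/7) = -1536/7.
  So ∫_0^π (u')² dx = 72*π + 32*π − 1536/7 = -1536/7 + 104*π.
||u||_{H^1}^2 = (-96/7 + 10*π) + (-1536/7 + 104*π) = -1632/7 + 114*π.


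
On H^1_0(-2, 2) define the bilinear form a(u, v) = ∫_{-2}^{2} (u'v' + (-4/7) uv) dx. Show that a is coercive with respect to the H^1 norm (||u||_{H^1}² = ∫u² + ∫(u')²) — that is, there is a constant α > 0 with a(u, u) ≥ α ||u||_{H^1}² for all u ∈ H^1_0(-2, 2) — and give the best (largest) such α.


α = (-64/7 + π^2)/(π^2 + 16)

Coercivity of a(·,·) on H^1_0(-2, 2) means a(u, u) ≥ α ||u||_{H^1}² for every u ∈ H^1_0.
The interval has length L = 4, and Poincaré/coercivity depend only on L. Here a(u, u) = ∫(u')² + (-4/7)·∫u².
Here c = -4/7 < 0 with |c| < (π/L)² = π^2/16, so coercivity still holds. The condition a(u,u) ≥ α||u||_{H^1}² reads (1−α)∫(u')² ≥ (α−c)∫u². Any admissible α is ≤ 1 (rapidly oscillating u have ∫u²/∫(u')² → 0), and α = 1 would force 0 ≥ (1−c)∫u², impossible since c < 1; so 1−α > 0. By the sharp Poincaré inequality on H^1_0 of an interval of length L, ∫(u')² ≥ (π/L)²∫u² with equality for the first sine mode sin(π(x−x₀)/L) (x₀ the left endpoint), so the inequality holds for all u iff (1−α)(π/L)² ≥ α − c, i.e. α ≤ ((π/L)² + c)/((π/L)² + 1) = (1 + c(L/π)²)/(1 + (L/π)²). (Direct route, valid since c ≤ 0: Poincaré gives c∫u² ≥ c(L/π)²∫(u')², so a(u,u) ≥ (1 + c(L/π)²)∫(u')², while ||u||_{H^1}² ≤ (1 + (L/π)²)∫(u')²; dividing yields the same α.) With (π/L)² = π^2/16 and c = -4/7, the largest admissible constant is α = ((π/L)² + c)/((π/L)² + 1).
Simplifying, α = (-64/7 + π^2)/(π^2 + 16).


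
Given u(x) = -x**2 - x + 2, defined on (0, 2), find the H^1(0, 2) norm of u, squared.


||u||_{H^1}^2 = 406/15

The H^1 norm (squared) on an interval (0, L) is
  ||u||_{H^1}^2 = ∫_0^L u(x)^2 dx + ∫_0^L u'(x)^2 dx.
Compute u'(x) = -2*x - 1.
Then u(x)^2 = x**4 + 2*x**3 - 3*x**2 - 4*x + 4 and u'(x)^2 = 4*x**2 + 4*x + 1.
Integrate each monomial from 0 to 2 using ∫_0^2 c·x^n dx = c·2^(n+1)/(n+1):
  ∫_0^2 u(x)^2 dx = ∫_0^2 (x^4 + 2*x^3 - 3*x^2 - 4*x + 4) dx. Term by term:
    ∫_0^2 x^4 dx = 32/5;  ∫_0^2 2*x^3 dx = 8;  ∫_0^2 -3*x^2 dx = -8;
    ∫_0^2 -4*x dx = -8;  ∫_0^2 4 dx = 8.
  Sum: 32/5 + 8 − 8 − 8 + 8 = 32/5.
  ∫_0^2 u'(x)^2 dx = ∫_0^2 (4*x^2 + 4*x + 1) dx. Term by term:
    ∫_0^2 4*x^2 dx = 32/3;  ∫_0^2 4*x dx = 8;  ∫_0^2 1 dx = 2.
  Sum: 32/3 + 8 + 2 = 62/3.
Adding: ||u||_{H^1}^2 = 32/5 + 62/3 = 406/15.


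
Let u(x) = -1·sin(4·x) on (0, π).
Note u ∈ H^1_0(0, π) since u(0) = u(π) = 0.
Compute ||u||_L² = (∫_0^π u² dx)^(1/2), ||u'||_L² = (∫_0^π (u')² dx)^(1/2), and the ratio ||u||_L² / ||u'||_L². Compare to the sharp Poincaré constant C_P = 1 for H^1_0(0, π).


||u||_L² / ||u'||_L² = 1/4 < C_P = 1.

u(x) = -1·sin(4·x), so u'(x) = -4*cos(4*x).
Writing u(x) = A·sin(kπx/L) with A = -1 and k = 4, use ∫_0^L sin²(kπx/L) dx = L/2 and ∫_0^L cos²(kπx/L) dx = L/2.
u² = 1·sin²(4·x) and (u')² = 16·cos²(4·x), and each of sin², cos² integrates to L/2 = π/2 over (0, π).
∫_0^π u² dx = π/2, so ||u||_L² = sqrt(2)*sqrt(π)/2.
∫_0^π (u')² dx = 8*π, so ||u'||_L² = 2*sqrt(2)*sqrt(π).
Ratio ||u||_L² / ||u'||_L² = 1/4.
Sharp Poincaré constant on H^1_0(0, π) is C_P = L/π = 1, achieved by sin(x).
This is the k = 4 harmonic; the ratio L/(kπ) is strictly less than C_P = L/π, consistent with the sharp inequality ||u||_L² ≤ C_P ||u'||_L².


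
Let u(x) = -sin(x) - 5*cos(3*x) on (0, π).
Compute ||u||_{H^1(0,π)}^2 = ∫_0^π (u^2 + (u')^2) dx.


||u||_{H^1(0,π)}^2 = 126*π

u'(x) = 15*sin(3*x) - cos(x).
Expand u² and (u')² and integrate term by term on (0, π), using: for integers n ≥ 1, ∫_0^π sin²(nx) dx = ∫_0^π cos²(nx) dx = π/2; for n ≠ n', ∫_0^π sin(nx)sin(n'x) dx = ∫_0^π cos(nx)cos(n'x) dx = 0; and by product-to-sum, ∫_0^π sin(nx)cos(n'x) dx = ½∫_0^π [sin((n+n')x) + sin((n−n')x)] dx, which is 0 when n+n' is even and 2n/(n²−n'²) when n+n' is odd (it need not vanish on (0, π)).
  u² squared terms: (-1)²·∫sin(x)² dx = 1·π/2 = π/2;  (-5)²·∫cos(3x)² dx = 25·π/2 = 25*π/2.
  u² cross terms: 2·(-1)·(-5)·∫sin(x)·cos(3x) dx = 10·(0) = 0.
  So ∫_0^π u² dx = π/2 + 25*π/2 + 0 = 13*π.
  (u')² squared terms: (-1)²·∫cos(x)² dx = 1·π/2 = π/2;  (15)²·∫sin(3x)² dx = 225·π/2 = 225*π/2.
  (u')² cross terms: 2·(-1)·(15)·∫cos(x)·sin(3x) dx = -30·(0) = 0.
  So ∫_0^π (u')² dx = π/2 + 225*π/2 + 0 = 113*π.
||u||_{H^1}^2 = (13*π) + (113*π) = 126*π.


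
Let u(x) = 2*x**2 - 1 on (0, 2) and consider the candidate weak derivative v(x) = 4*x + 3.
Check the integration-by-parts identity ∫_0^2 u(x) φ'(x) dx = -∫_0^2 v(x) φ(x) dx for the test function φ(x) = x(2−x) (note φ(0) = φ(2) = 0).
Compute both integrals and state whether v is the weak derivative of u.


LHS = -16/3, RHS = -28/3. No, v is not the weak derivative of u.

u(x) = 2*x**2 - 1, classical derivative u'(x) = 4*x.
φ(x) = x(2−x), so φ'(x) = 2 - 2*x.
Note φ(0) = φ(2) = 0, so the boundary term u·φ vanishes.
LHS = ∫_0^2 u(x) φ'(x) dx = ∫_0^2 (-4*x^3 + 4*x^2 + 2*x - 2) dx. Term by term:
  ∫_0^2 -4*x^3 dx = -16;  ∫_0^2 4*x^2 dx = 32/3;  ∫_0^2 2*x dx = 4;
  ∫_0^2 -2 dx = -4.
Sum: -16 + 32/3 + 4 − 4 = -16/3.
So LHS = -16/3.
∫_0^2 v(x) φ(x) dx = ∫_0^2 (-4*x^3 + 5*x^2 + 6*x) dx. Term by term:
  ∫_0^2 -4*x^3 dx = -16;  ∫_0^2 5*x^2 dx = 40/3;  ∫_0^2 6*x dx = 12.
Sum: -16 + 40/3 + 12 = 28/3.
So RHS = -∫_0^2 v(x) φ(x) dx = -28/3.
LHS − RHS = 4 ≠ 0, so the identity fails.
(For a valid weak derivative the identity must hold for EVERY test function, in particular this one. The failure shows v is NOT the weak derivative of u.)
Correct weak derivative would be u'(x) = 4*x.


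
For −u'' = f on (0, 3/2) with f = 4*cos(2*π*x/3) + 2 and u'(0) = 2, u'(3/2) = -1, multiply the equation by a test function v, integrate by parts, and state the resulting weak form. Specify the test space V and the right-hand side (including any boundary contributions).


V = H^1(0, 3/2) (v unrestricted at boundary; u is determined up to an additive constant); weak form: ∫_0^3/2 u'v' dx = ∫_0^3/2 (4*cos(2*π*x/3) + 2) v dx − v(3/2) − 2·v(0) for all v ∈ V.

Multiply both sides by a test function v and integrate from 0 to 3/2:
  ∫_0^3/2 −u''(x) v(x) dx = ∫_0^3/2 f(x) v(x) dx.
Integrate the LHS by parts once:
  ∫_0^3/2 −u'' v dx = −[u'(x) v(x)]_0^3/2 + ∫_0^3/2 u'(x) v'(x) dx.
Thus ∫_0^3/2 u'(x) v'(x) dx = ∫_0^3/2 f(x) v(x) dx + [u'(x) v(x)]_0^3/2.
Choose V so that boundary terms are either known or forced to vanish.
u has inhomogeneous Neumann u'(0) = 2, u'(3/2) = -1. [u' v]_0^3/2 = (-1)·v(3/2) − (2)·v(0) = − v(3/2) − 2·v(0). Take V = H^1(0, 3/2); boundary term becomes part of RHS.
Weak formulation: find u (satisfying any essential BC) such that ∫_0^3/2 u'(x) v'(x) dx = ∫_0^3/2 f v dx − v(3/2) − 2·v(0) for all v ∈ V (Neumann data are natural BCs: they enter the RHS as boundary terms).
Substituting f(x) = 4*cos(2*π*x/3) + 2, the right-hand side is ∫_0^3/2 (4*cos(2*π*x/3) + 2) v dx − v(3/2) − 2·v(0).
Compatibility check (pure Neumann): taking v ≡ 1 ∈ V gives 0 = ∫_0^3/2 f dx + (-1) − (2), i.e. ∫_0^3/2 f dx must equal u'(0) − u'(3/2) = 3. Indeed ∫_0^3/2 (4*cos(2*π*x/3) + 2) dx = 3, so the data are compatible. The solution is then unique only up to an additive constant (fix it e.g. by requiring ∫_0^3/2 u dx = 0).


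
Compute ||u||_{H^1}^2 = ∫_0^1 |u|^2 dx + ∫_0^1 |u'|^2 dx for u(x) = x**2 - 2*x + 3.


||u||_{H^1}^2 = 103/15

The H^1 norm (squared) on an interval (0, L) is
  ||u||_{H^1}^2 = ∫_0^L u(x)^2 dx + ∫_0^L u'(x)^2 dx.
Compute u'(x) = 2*x - 2.
Then u(x)^2 = x**4 - 4*x**3 + 10*x**2 - 12*x + 9 and u'(x)^2 = 4*x**2 - 8*x + 4.
Integrate each monomial from 0 to 1 using ∫_0^1 c·x^n dx = c·1^(n+1)/(n+1):
  ∫_0^1 u(x)^2 dx = ∫_0^1 (x^4 - 4*x^3 + 10*x^2 - 12*x + 9) dx. Term by term:
    ∫_0^1 x^4 dx = 1/5;  ∫_0^1 -4*x^3 dx = -1;  ∫_0^1 10*x^2 dx = 10/3;
    ∫_0^1 -12*x dx = -6;  ∫_0^1 9 dx = 9.
  Sum: 1/5 − 1 + 10/3 − 6 + 9 = 83/15.
  ∫_0^1 u'(x)^2 dx = ∫_0^1 (4*x^2 - 8*x + 4) dx. Term by term:
    ∫_0^1 4*x^2 dx = 4/3;  ∫_0^1 -8*x dx = -4;  ∫_0^1 4 dx = 4.
  Sum: 4/3 − 4 + 4 = 4/3.
Adding: ||u||_{H^1}^2 = 83/15 + 4/3 = 103/15.


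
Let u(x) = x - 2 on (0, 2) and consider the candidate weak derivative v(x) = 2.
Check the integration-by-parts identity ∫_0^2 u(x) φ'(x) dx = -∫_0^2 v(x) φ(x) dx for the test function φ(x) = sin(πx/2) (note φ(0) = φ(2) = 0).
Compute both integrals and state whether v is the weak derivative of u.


LHS = -4/π, RHS = -8/π. No, v is not the weak derivative of u.

u(x) = x - 2, classical derivative u'(x) = 1.
φ(x) = sin(πx/2), so φ'(x) = π*cos(π*x/2)/2.
Note φ(0) = φ(2) = 0, so the boundary term u·φ vanishes.
LHS = ∫_0^2 u(x) φ'(x) dx = ∫_0^2 (π*x*cos(π*x/2)/2 - π*cos(π*x/2)) dx. Term by term:
  ∫_0^2 -π*cos(π*x/2) dx = 0;  ∫_0^2 π*x*cos(π*x/2)/2 dx = -4/π.
Sum: 0 − 4/π = -4/π.
So LHS = -4/π.
∫_0^2 v(x) φ(x) dx = ∫_0^2 (2*sin(π*x/2)) dx. Term by term:
  ∫_0^2 2*sin(π*x/2) dx = 8/π.
So RHS = -∫_0^2 v(x) φ(x) dx = -8/π.
LHS − RHS = 4/π ≠ 0, so the identity fails.
(For a valid weak derivative the identity must hold for EVERY test function, in particular this one. The failure shows v is NOT the weak derivative of u.)
Correct weak derivative would be u'(x) = 1.


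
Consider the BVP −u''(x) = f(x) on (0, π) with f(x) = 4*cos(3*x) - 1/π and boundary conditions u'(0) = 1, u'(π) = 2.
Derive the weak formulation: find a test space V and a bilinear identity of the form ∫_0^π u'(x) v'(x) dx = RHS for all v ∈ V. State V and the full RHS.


V = H^1(0, π) (v unrestricted at boundary; u is determined up to an additive constant); weak form: ∫_0^π u'v' dx = ∫_0^π (4*cos(3*x) - 1/π) v dx + 2·v(π) − v(0) for all v ∈ V.

Multiply both sides by a test function v and integrate from 0 to π:
  ∫_0^π −u''(x) v(x) dx = ∫_0^π f(x) v(x) dx.
Integrate the LHS by parts once:
  ∫_0^π −u'' v dx = −[u'(x) v(x)]_0^π + ∫_0^π u'(x) v'(x) dx.
Thus ∫_0^π u'(x) v'(x) dx = ∫_0^π f(x) v(x) dx + [u'(x) v(x)]_0^π.
Choose V so that boundary terms are either known or forced to vanish.
u has inhomogeneous Neumann u'(0) = 1, u'(π) = 2. [u' v]_0^π = (2)·v(π) − (1)·v(0) = 2·v(π) − v(0). Take V = H^1(0, π); boundary term becomes part of RHS.
Weak formulation: find u (satisfying any essential BC) such that ∫_0^π u'(x) v'(x) dx = ∫_0^π f v dx + 2·v(π) − v(0) for all v ∈ V (Neumann data are natural BCs: they enter the RHS as boundary terms).
Substituting f(x) = 4*cos(3*x) - 1/π, the right-hand side is ∫_0^π (4*cos(3*x) - 1/π) v dx + 2·v(π) − v(0).
Compatibility check (pure Neumann): taking v ≡ 1 ∈ V gives 0 = ∫_0^π f dx + (2) − (1), i.e. ∫_0^π f dx must equal u'(0) − u'(π) = -1. Indeed ∫_0^π (4*cos(3*x) - 1/π) dx = -1, so the data are compatible. The solution is then unique only up to an additive constant (fix it e.g. by requiring ∫_0^π u dx = 0).


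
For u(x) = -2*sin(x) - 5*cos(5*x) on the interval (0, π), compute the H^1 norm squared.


||u||_{H^1(0,π)}^2 = 329*π

u'(x) = 25*sin(5*x) - 2*cos(x).
Expand u² and (u')² and integrate term by term on (0, π), using: for integers n ≥ 1, ∫_0^π sin²(nx) dx = ∫_0^π cos²(nx) dx = π/2; for n ≠ n', ∫_0^π sin(nx)sin(n'x) dx = ∫_0^π cos(nx)cos(n'x) dx = 0; and by product-to-sum, ∫_0^π sin(nx)cos(n'x) dx = ½∫_0^π [sin((n+n')x) + sin((n−n')x)] dx, which is 0 when n+n' is even and 2n/(n²−n'²) when n+n' is odd (it need not vanish on (0, π)).
  u² squared terms: (-5)²·∫cos(5x)² dx = 25·π/2 = 25*π/2;  (-2)²·∫sin(x)² dx = 4·π/2 = 2*π.
  u² cross terms: 2·(-5)·(-2)·∫cos(5x)·sin(x) dx = 20·(0) = 0.
  So ∫_0^π u² dx = 25*π/2 + 2*π + 0 = 29*π/2.
  (u')² squared terms: (-2)²·∫cos(x)² dx = 4·π/2 = 2*π;  (25)²·∫sin(5x)² dx = 625·π/2 = 625*π/2.
  (u')² cross terms: 2·(-2)·(25)·∫cos(x)·sin(5x) dx = -100·(0) = 0.
  So ∫_0^π (u')² dx = 2*π + 625*π/2 + 0 = 629*π/2.
||u||_{H^1}^2 = (29*π/2) + (629*π/2) = 329*π.


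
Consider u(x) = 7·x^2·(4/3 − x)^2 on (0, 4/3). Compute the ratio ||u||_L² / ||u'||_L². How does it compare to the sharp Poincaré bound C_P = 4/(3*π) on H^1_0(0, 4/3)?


||u||_L² / ||u'||_L² = 2*sqrt(3)/9 < C_P = 4/(3*π).

u(x) = 7·x^2·(4/3 − x)^2, so u'(x) = 28*x*(3*x - 4)*(3*x - 2)/9.
u(x) = 7·x^2·(4/3 − x)^2 vanishes at x = 0 and x = 4/3, so u ∈ H^1_0(0, 4/3). Differentiate via the product rule and integrate the resulting polynomials term by term.
  ∫_0^4/3 u² dx = ∫_0^4/3 (49*x^8 - 784*x^7/3 + 1568*x^6/3 - 12544*x^5/27 + 12544*x^4/81) dx. Term by term:
    ∫_0^4/3 49*x^8 dx = 12845056/177147;  ∫_0^4/3 -784*x^7/3 dx = -6422528/19683;  ∫_0^4/3 1568*x^6/3 dx = 3670016/6561;
    ∫_0^4/3 -12544*x^5/27 dx = -25690112/59049;  ∫_0^4/3 12544*x^4/81 dx = 12845056/98415.
  Sum: 12845056/177147 − 6422528/19683 + 3670016/6561 − 25690112/59049 + 12845056/98415 = 917504/885735.
  ∫_0^4/3 (u')² dx = ∫_0^4/3 (784*x^6 - 3136*x^5 + 40768*x^4/9 - 25088*x^3/9 + 50176*x^2/81) dx. Term by term:
    ∫_0^4/3 784*x^6 dx = 1835008/2187;  ∫_0^4/3 -3136*x^5 dx = -6422528/2187;  ∫_0^4/3 40768*x^4/9 dx = 41746432/10935;
    ∫_0^4/3 -25088*x^3/9 dx = -1605632/729;  ∫_0^4/3 50176*x^2/81 dx = 3211264/6561.
  Sum: 1835008/2187 − 6422528/2187 + 41746432/10935 − 1605632/729 + 3211264/6561 = 229376/32805.
∫_0^4/3 u² dx = 917504/885735, so ||u||_L² = 256*sqrt(210)/3645.
∫_0^4/3 (u')² dx = 229376/32805, so ||u'||_L² = 128*sqrt(70)/405.
Ratio ||u||_L² / ||u'||_L² = 2*sqrt(3)/9.
Sharp Poincaré constant on H^1_0(0, 4/3) is C_P = L/π = 4/(3*π), achieved by sin(3*π/4·x).
A polynomial bump cannot attain the sharp Poincaré constant (only the first sine eigenfunction does), so the ratio is strictly less than C_P, consistent with ||u||_L² ≤ C_P ||u'||_L².


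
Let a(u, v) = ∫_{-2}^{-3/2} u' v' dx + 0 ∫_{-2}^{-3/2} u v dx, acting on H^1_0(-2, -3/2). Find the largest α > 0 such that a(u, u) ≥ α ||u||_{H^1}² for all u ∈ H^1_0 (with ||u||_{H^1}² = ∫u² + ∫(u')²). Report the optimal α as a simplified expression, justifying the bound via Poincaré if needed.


α = 4*π^2/(1 + 4*π^2)

Coercivity of a(·,·) on H^1_0(-2, -3/2) means a(u, u) ≥ α ||u||_{H^1}² for every u ∈ H^1_0.
The interval has length L = 1/2, and Poincaré/coercivity depend only on L. Here a(u, u) = ∫(u')² + (0)·∫u².
Here c = 0, so a(u,u) = ∫(u')² alone. The condition a(u,u) ≥ α||u||_{H^1}² reads (1−α)∫(u')² ≥ (α−c)∫u². Any admissible α is ≤ 1 (rapidly oscillating u have ∫u²/∫(u')² → 0), and α = 1 would force 0 ≥ (1−c)∫u², impossible since c < 1; so 1−α > 0. By the sharp Poincaré inequality on H^1_0 of an interval of length L, ∫(u')² ≥ (π/L)²∫u² with equality for the first sine mode sin(π(x−x₀)/L) (x₀ the left endpoint), so the inequality holds for all u iff (1−α)(π/L)² ≥ α − c, i.e. α ≤ ((π/L)² + c)/((π/L)² + 1) = (1 + c(L/π)²)/(1 + (L/π)²). (Direct route, valid since c ≤ 0: Poincaré gives c∫u² ≥ c(L/π)²∫(u')², so a(u,u) ≥ (1 + c(L/π)²)∫(u')², while ||u||_{H^1}² ≤ (1 + (L/π)²)∫(u')²; dividing yields the same α.) With (π/L)² = 4*π^2 and c = 0, the largest admissible constant is α = ((π/L)² + c)/((π/L)² + 1).
Simplifying, α = 4*π^2/(1 + 4*π^2).


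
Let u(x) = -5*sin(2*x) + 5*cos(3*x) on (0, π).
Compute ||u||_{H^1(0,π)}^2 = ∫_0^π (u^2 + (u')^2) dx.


||u||_{H^1(0,π)}^2 = 400 + 375*π/2

u'(x) = -15*sin(3*x) - 10*cos(2*x).
Expand u² and (u')² and integrate term by term on (0, π), using: for integers n ≥ 1, ∫_0^π sin²(nx) dx = ∫_0^π cos²(nx) dx = π/2; for n ≠ n', ∫_0^π sin(nx)sin(n'x) dx = ∫_0^π cos(nx)cos(n'x) dx = 0; and by product-to-sum, ∫_0^π sin(nx)cos(n'x) dx = ½∫_0^π [sin((n+n')x) + sin((n−n')x)] dx, which is 0 when n+n' is even and 2n/(n²−n'²) when n+n' is odd (it need not vanish on (0, π)).
  u² squared terms: (-5)²·∫sin(2x)² dx = 25·π/2 = 25*π/2;  (5)²·∫cos(3x)² dx = 25·π/2 = 25*π/2.
  u² cross terms: 2·(-5)·(5)·∫sin(2x)·cos(3x) dx = -50·(-4/5) = 40.
  So ∫_0^π u² dx = 25*π/2 + 25*π/2 + 40 = 40 + 25*π.
  (u')² squared terms: (-15)²·∫sin(3x)² dx = 225·π/2 = 225*π/2;  (-10)²·∫cos(2x)² dx = 100·π/2 = 50*π.
  (u')² cross terms: 2·(-15)·(-10)·∫sin(3x)·cos(2x) dx = 300·(6/5) = 360.
  So ∫_0^π (u')² dx = 225*π/2 + 50*π + 360 = 360 + 325*π/2.
||u||_{H^1}^2 = (40 + 25*π) + (360 + 325*π/2) = 400 + 375*π/2.


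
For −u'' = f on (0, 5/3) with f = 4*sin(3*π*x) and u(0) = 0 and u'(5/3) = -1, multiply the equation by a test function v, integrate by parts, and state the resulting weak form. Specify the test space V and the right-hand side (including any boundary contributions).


V = {v ∈ H^1(0, 5/3) : v(0) = 0} (test functions vanish at x = 0 where u is specified); weak form: ∫_0^5/3 u'v' dx = ∫_0^5/3 (4*sin(3*π*x)) v dx − v(5/3) for all v ∈ V.

Multiply both sides by a test function v and integrate from 0 to 5/3:
  ∫_0^5/3 −u''(x) v(x) dx = ∫_0^5/3 f(x) v(x) dx.
Integrate the LHS by parts once:
  ∫_0^5/3 −u'' v dx = −[u'(x) v(x)]_0^5/3 + ∫_0^5/3 u'(x) v'(x) dx.
Thus ∫_0^5/3 u'(x) v'(x) dx = ∫_0^5/3 f(x) v(x) dx + [u'(x) v(x)]_0^5/3.
Choose V so that boundary terms are either known or forced to vanish.
Mixed BC: u(0) = 0 (Dirichlet) and u'(5/3) = -1 (Neumann). Define V = {v ∈ H^1(0, 5/3) : v(0) = 0}. Then [u' v]_0^5/3 = u'(5/3)·v(5/3) − u'(0)·0 = − v(5/3).
Weak formulation: find u (satisfying any essential BC) such that ∫_0^5/3 u'(x) v'(x) dx = ∫_0^5/3 f v dx − v(5/3) for all v ∈ V (Dirichlet at 0 absorbed into V; Neumann datum at x = 5/3 contributes the boundary term).
Substituting f(x) = 4*sin(3*π*x), the right-hand side is ∫_0^5/3 (4*sin(3*π*x)) v dx − v(5/3).


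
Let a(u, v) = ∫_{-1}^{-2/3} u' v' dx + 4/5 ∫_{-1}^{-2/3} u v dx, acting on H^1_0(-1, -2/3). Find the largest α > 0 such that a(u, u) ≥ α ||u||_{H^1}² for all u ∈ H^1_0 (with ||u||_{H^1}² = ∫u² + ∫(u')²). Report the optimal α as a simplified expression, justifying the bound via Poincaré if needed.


α = (4 + 45*π^2)/(5*(1 + 9*π^2))

Coercivity of a(·,·) on H^1_0(-1, -2/3) means a(u, u) ≥ α ||u||_{H^1}² for every u ∈ H^1_0.
The interval has length L = 1/3, and Poincaré/coercivity depend only on L. Here a(u, u) = ∫(u')² + (4/5)·∫u².
Here 0 < c = 4/5 < 1. The condition a(u,u) ≥ α||u||_{H^1}² reads (1−α)∫(u')² ≥ (α−c)∫u². Any admissible α is ≤ 1 (rapidly oscillating u have ∫u²/∫(u')² → 0), and α = 1 would force 0 ≥ (1−c)∫u², impossible since c < 1; so 1−α > 0. By the sharp Poincaré inequality on H^1_0 of an interval of length L, ∫(u')² ≥ (π/L)²∫u² with equality for the first sine mode sin(π(x−x₀)/L) (x₀ the left endpoint), so the inequality holds for all u iff (1−α)(π/L)² ≥ α − c, i.e. α ≤ ((π/L)² + c)/((π/L)² + 1) = (1 + c(L/π)²)/(1 + (L/π)²). With (π/L)² = 9*π^2 and c = 4/5, the largest admissible constant is α = ((π/L)² + c)/((π/L)² + 1).
Simplifying, α = (4 + 45*π^2)/(5*(1 + 9*π^2)).


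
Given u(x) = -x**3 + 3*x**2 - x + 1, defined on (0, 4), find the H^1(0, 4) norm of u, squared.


||u||_{H^1}^2 = 9784/21

The H^1 norm (squared) on an interval (0, L) is
  ||u||_{H^1}^2 = ∫_0^L u(x)^2 dx + ∫_0^L u'(x)^2 dx.
Compute u'(x) = -3*x**2 + 6*x - 1.
Then u(x)^2 = x**6 - 6*x**5 + 11*x**4 - 8*x**3 + 7*x**2 - 2*x + 1 and u'(x)^2 = 9*x**4 - 36*x**3 + 42*x**2 - 12*x + 1.
Integrate each monomial from 0 to 4 using ∫_0^4 c·x^n dx = c·4^(n+1)/(n+1):
  ∫_0^4 u(x)^2 dx = ∫_0^4 (x^6 - 6*x^5 + 11*x^4 - 8*x^3 + 7*x^2 - 2*x + 1) dx. Term by term:
    ∫_0^4 x^6 dx = 16384/7;  ∫_0^4 -6*x^5 dx = -4096;  ∫_0^4 11*x^4 dx = 11264/5;
    ∫_0^4 -8*x^3 dx = -512;  ∫_0^4 7*x^2 dx = 448/3;  ∫_0^4 -2*x dx = -16;
    ∫_0^4 1 dx = 4.
  Sum: 16384/7 − 4096 + 11264/5 − 512 + 448/3 − 16 + 4 = 12884/105.
  ∫_0^4 u'(x)^2 dx = ∫_0^4 (9*x^4 - 36*x^3 + 42*x^2 - 12*x + 1) dx. Term by term:
    ∫_0^4 9*x^4 dx = 9216/5;  ∫_0^4 -36*x^3 dx = -2304;  ∫_0^4 42*x^2 dx = 896;
    ∫_0^4 -12*x dx = -96;  ∫_0^4 1 dx = 4.
  Sum: 9216/5 − 2304 + 896 − 96 + 4 = 1716/5.
Adding: ||u||_{H^1}^2 = 12884/105 + 1716/5 = 9784/21.


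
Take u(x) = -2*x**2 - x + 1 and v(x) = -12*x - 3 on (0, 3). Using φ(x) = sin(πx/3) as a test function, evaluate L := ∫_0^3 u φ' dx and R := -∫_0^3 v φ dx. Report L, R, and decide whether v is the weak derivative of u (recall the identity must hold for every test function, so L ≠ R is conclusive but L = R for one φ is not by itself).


LHS = 42/π, RHS = 126/π. No, v is not the weak derivative of u.

u(x) = -2*x**2 - x + 1, classical derivative u'(x) = -4*x - 1.
φ(x) = sin(πx/3), so φ'(x) = π*cos(π*x/3)/3.
Note φ(0) = φ(3) = 0, so the boundary term u·φ vanishes.
LHS = ∫_0^3 u(x) φ'(x) dx = ∫_0^3 (-2*π*x^2*cos(π*x/3)/3 - π*x*cos(π*x/3)/3 + π*cos(π*x/3)/3) dx. Term by term:
  ∫_0^3 π*cos(π*x/3)/3 dx = 0;  ∫_0^3 -2*π*x^2*cos(π*x/3)/3 dx = 36/π;  ∫_0^3 -π*x*cos(π*x/3)/3 dx = 6/π.
Sum: 0 + 36/π + 6/π = 42/π.
So LHS = 42/π.
∫_0^3 v(x) φ(x) dx = ∫_0^3 (-12*x*sin(π*x/3) - 3*sin(π*x/3)) dx. Term by term:
  ∫_0^3 -3*sin(π*x/3) dx = -18/π;  ∫_0^3 -12*x*sin(π*x/3) dx = -108/π.
Sum: -18/π − 108/π = -126/π.
So RHS = -∫_0^3 v(x) φ(x) dx = 126/π.
LHS − RHS = -84/π ≠ 0, so the identity fails.
(For a valid weak derivative the identity must hold for EVERY test function, in particular this one. The failure shows v is NOT the weak derivative of u.)
Correct weak derivative would be u'(x) = -4*x - 1.


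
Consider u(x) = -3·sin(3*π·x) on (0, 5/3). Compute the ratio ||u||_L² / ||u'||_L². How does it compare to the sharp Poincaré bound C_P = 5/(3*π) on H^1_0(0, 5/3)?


||u||_L² / ||u'||_L² = 1/(3*π) < C_P = 5/(3*π).

u(x) = -3·sin(3*π·x), so u'(x) = -9*π*cos(3*π*x).
Writing u(x) = A·sin(kπx/L) with A = -3 and k = 5, use ∫_0^L sin²(kπx/L) dx = L/2 and ∫_0^L cos²(kπx/L) dx = L/2.
u² = 9·sin²(3*π·x) and (u')² = 81*π^2·cos²(3*π·x), and each of sin², cos² integrates to L/2 = 5/6 over (0, 5/3).
∫_0^5/3 u² dx = 15/2, so ||u||_L² = sqrt(30)/2.
∫_0^5/3 (u')² dx = 135*π^2/2, so ||u'||_L² = 3*sqrt(30)*π/2.
Ratio ||u||_L² / ||u'||_L² = 1/(3*π).
Sharp Poincaré constant on H^1_0(0, 5/3) is C_P = L/π = 5/(3*π), achieved by sin(3*π/5·x).
This is the k = 5 harmonic; the ratio L/(kπ) is strictly less than C_P = L/π, consistent with the sharp inequality ||u||_L² ≤ C_P ||u'||_L².


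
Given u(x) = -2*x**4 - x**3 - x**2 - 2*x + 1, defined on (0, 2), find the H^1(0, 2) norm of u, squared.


||u||_{H^1}^2 = 867742/315

The H^1 norm (squared) on an interval (0, L) is
  ||u||_{H^1}^2 = ∫_0^L u(x)^2 dx + ∫_0^L u'(x)^2 dx.
Compute u'(x) = -8*x**3 - 3*x**2 - 2*x - 2.
Then u(x)^2 = 4*x**8 + 4*x**7 + 5*x**6 + 10*x**5 + x**4 + 2*x**3 + 2*x**2 - 4*x + 1 and u'(x)^2 = 64*x**6 + 48*x**5 + 41*x**4 + 44*x**3 + 16*x**2 + 8*x + 4.
Integrate each monomial from 0 to 2 using ∫_0^2 c·x^n dx = c·2^(n+1)/(n+1):
  ∫_0^2 u(x)^2 dx = ∫_0^2 (4*x^8 + 4*x^7 + 5*x^6 + 10*x^5 + x^4 + 2*x^3 + 2*x^2 - 4*x + 1) dx. Term by term:
    ∫_0^2 4*x^8 dx = 2048/9;  ∫_0^2 4*x^7 dx = 128;  ∫_0^2 5*x^6 dx = 640/7;
    ∫_0^2 10*x^5 dx = 320/3;  ∫_0^2 x^4 dx = 32/5;  ∫_0^2 2*x^3 dx = 8;
    ∫_0^2 2*x^2 dx = 16/3;  ∫_0^2 -4*x dx = -8;  ∫_0^2 1 dx = 2.
  Sum: 2048/9 + 128 + 640/7 + 320/3 + 32/5 + 8 + 16/3 − 8 + 2 = 178726/315.
  ∫_0^2 u'(x)^2 dx = ∫_0^2 (64*x^6 + 48*x^5 + 41*x^4 + 44*x^3 + 16*x^2 + 8*x + 4) dx. Term by term:
    ∫_0^2 64*x^6 dx = 8192/7;  ∫_0^2 48*x^5 dx = 512;  ∫_0^2 41*x^4 dx = 1312/5;
    ∫_0^2 44*x^3 dx = 176;  ∫_0^2 16*x^2 dx = 128/3;  ∫_0^2 8*x dx = 16;
    ∫_0^2 4 dx = 8.
  Sum: 8192/7 + 512 + 1312/5 + 176 + 128/3 + 16 + 8 = 229672/105.
Adding: ||u||_{H^1}^2 = 178726/315 + 229672/105 = 867742/315.


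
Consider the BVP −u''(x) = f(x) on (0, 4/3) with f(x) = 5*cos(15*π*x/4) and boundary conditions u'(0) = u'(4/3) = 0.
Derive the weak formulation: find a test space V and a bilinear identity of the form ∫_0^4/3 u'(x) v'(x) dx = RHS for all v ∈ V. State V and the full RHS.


V = H^1(0, 4/3) (no boundary constraint on v; u is determined up to an additive constant); weak form: ∫_0^4/3 u'v' dx = ∫_0^4/3 (5*cos(15*π*x/4)) v dx for all v ∈ V.

Multiply both sides by a test function v and integrate from 0 to 4/3:
  ∫_0^4/3 −u''(x) v(x) dx = ∫_0^4/3 f(x) v(x) dx.
Integrate the LHS by parts once:
  ∫_0^4/3 −u'' v dx = −[u'(x) v(x)]_0^4/3 + ∫_0^4/3 u'(x) v'(x) dx.
Thus ∫_0^4/3 u'(x) v'(x) dx = ∫_0^4/3 f(x) v(x) dx + [u'(x) v(x)]_0^4/3.
Choose V so that boundary terms are either known or forced to vanish.
u has homogeneous Neumann: u'(0) = u'(4/3) = 0. So [u' v]_0^4/3 = 0·v(4/3) − 0·v(0) = 0 for any v; take V = H^1(0, 4/3).
Weak formulation: find u (satisfying any essential BC) such that ∫_0^4/3 u'(x) v'(x) dx = ∫_0^4/3 f v dx for all v ∈ V (homogeneous Neumann, so boundary terms vanish).
Substituting f(x) = 5*cos(15*π*x/4), the right-hand side is ∫_0^4/3 (5*cos(15*π*x/4)) v dx.
Compatibility check (pure Neumann): taking v ≡ 1 ∈ V gives 0 = ∫_0^4/3 f dx + (0) − (0), i.e. ∫_0^4/3 f dx must equal u'(0) − u'(4/3) = 0. Indeed ∫_0^4/3 (5*cos(15*π*x/4)) dx = 0, so the data are compatible. The solution is then unique only up to an additive constant (fix it e.g. by requiring ∫_0^4/3 u dx = 0).


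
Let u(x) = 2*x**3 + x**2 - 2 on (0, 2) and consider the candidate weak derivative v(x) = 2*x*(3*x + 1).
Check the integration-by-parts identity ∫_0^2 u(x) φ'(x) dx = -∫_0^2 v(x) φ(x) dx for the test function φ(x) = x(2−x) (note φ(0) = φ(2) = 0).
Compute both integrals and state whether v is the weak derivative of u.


LHS = -184/15, RHS = -184/15. Yes, v = u' weakly.

u(x) = 2*x**3 + x**2 - 2, classical derivative u'(x) = 6*x**2 + 2*x.
φ(x) = x(2−x), so φ'(x) = 2 - 2*x.
Note φ(0) = φ(2) = 0, so the boundary term u·φ vanishes.
LHS = ∫_0^2 u(x) φ'(x) dx = ∫_0^2 (-4*x^4 + 2*x^3 + 2*x^2 + 4*x - 4) dx. Term by term:
  ∫_0^2 -4*x^4 dx = -128/5;  ∫_0^2 2*x^3 dx = 8;  ∫_0^2 2*x^2 dx = 16/3;
  ∫_0^2 4*x dx = 8;  ∫_0^2 -4 dx = -8.
Sum: -128/5 + 8 + 16/3 + 8 − 8 = -184/15.
So LHS = -184/15.
∫_0^2 v(x) φ(x) dx = ∫_0^2 (-6*x^4 + 10*x^3 + 4*x^2) dx. Term by term:
  ∫_0^2 -6*x^4 dx = -192/5;  ∫_0^2 10*x^3 dx = 40;  ∫_0^2 4*x^2 dx = 32/3.
Sum: -192/5 + 40 + 32/3 = 184/15.
So RHS = -∫_0^2 v(x) φ(x) dx = -184/15.
LHS = RHS, so the identity holds for this test φ.
Moreover u is smooth here and v(x) = u'(x) = 6*x**2 + 2*x pointwise, so the identity holds for every test function. Hence v is the weak derivative of u.


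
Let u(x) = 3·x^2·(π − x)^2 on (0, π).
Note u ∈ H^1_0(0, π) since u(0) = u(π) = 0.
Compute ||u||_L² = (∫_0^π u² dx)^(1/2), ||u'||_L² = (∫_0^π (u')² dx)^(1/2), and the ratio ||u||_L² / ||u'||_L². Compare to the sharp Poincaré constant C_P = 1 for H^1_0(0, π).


||u||_L² / ||u'||_L² = sqrt(3)*π/6 < C_P = 1.

u(x) = 3·x^2·(π − x)^2, so u'(x) = 6*x*(x - π)*(2*x - π).
u(x) = 3·x^2·(π − x)^2 vanishes at x = 0 and x = π, so u ∈ H^1_0(0, π). Differentiate via the product rule and integrate the resulting polynomials term by term.
  ∫_0^π u² dx = ∫_0^π (9*x^8 - 36*π*x^7 + 54*π^2*x^6 - 36*π^3*x^5 + 9*π^4*x^4) dx. Term by term:
    ∫_0^π 9*x^8 dx = π^9;  ∫_0^π -36*π*x^7 dx = -9*π^9/2;  ∫_0^π 54*π^2*x^6 dx = 54*π^9/7;
    ∫_0^π -36*π^3*x^5 dx = -6*π^9;  ∫_0^π 9*π^4*x^4 dx = 9*π^9/5.
  Sum: π^9 − 9*π^9/2 + 54*π^9/7 − 6*π^9 + 9*π^9/5 = π^9/70.
  ∫_0^π (u')² dx = ∫_0^π (144*x^6 - 432*π*x^5 + 468*π^2*x^4 - 216*π^3*x^3 + 36*π^4*x^2) dx. Term by term:
    ∫_0^π 144*x^6 dx = 144*π^7/7;  ∫_0^π -432*π*x^5 dx = -72*π^7;  ∫_0^π 468*π^2*x^4 dx = 468*π^7/5;
    ∫_0^π -216*π^3*x^3 dx = -54*π^7;  ∫_0^π 36*π^4*x^2 dx = 12*π^7.
  Sum: 144*π^7/7 − 72*π^7 + 468*π^7/5 − 54*π^7 + 12*π^7 = 6*π^7/35.
∫_0^π u² dx = π^9/70, so ||u||_L² = sqrt(70)*π^(9/2)/70.
∫_0^π (u')² dx = 6*π^7/35, so ||u'||_L² = sqrt(210)*π^(7/2)/35.
Ratio ||u||_L² / ||u'||_L² = sqrt(3)*π/6.
Sharp Poincaré constant on H^1_0(0, π) is C_P = L/π = 1, achieved by sin(x).
A polynomial bump cannot attain the sharp Poincaré constant (only the first sine eigenfunction does), so the ratio is strictly less than C_P, consistent with ||u||_L² ≤ C_P ||u'||_L².
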